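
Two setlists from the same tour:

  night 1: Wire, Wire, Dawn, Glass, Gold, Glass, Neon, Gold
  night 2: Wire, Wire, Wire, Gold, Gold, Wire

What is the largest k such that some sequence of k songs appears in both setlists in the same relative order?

Taking Wire [1,2], Wire [2,3], Gold [5,4], Gold [8,5] gives a common subsequence of length 4. dp[8][6] = 4 confirms this is the maximum.

4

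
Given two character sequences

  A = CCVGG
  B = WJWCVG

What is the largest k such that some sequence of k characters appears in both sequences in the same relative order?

Taking C (A #2, B #4), V (A #3, B #5), G (A #5, B #6) gives a common subsequence of length 3, and the DP table's final entry dp[5][6] is also 3, so no common subsequence is longer.

3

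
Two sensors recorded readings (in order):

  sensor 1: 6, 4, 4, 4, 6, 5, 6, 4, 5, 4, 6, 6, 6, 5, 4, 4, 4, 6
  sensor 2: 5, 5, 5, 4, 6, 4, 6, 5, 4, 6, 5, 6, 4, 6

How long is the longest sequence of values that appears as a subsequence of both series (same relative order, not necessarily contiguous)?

9

Taking 6 (sensor 1 #1, sensor 2 #5), 4 (sensor 1 #4, sensor 2 #6), 6 (sensor 1 #5, sensor 2 #7), 5 (sensor 1 #6, sensor 2 #8), 6 (sensor 1 #7, sensor 2 #10), 5 (sensor 1 #9, sensor 2 #11), 6 (sensor 1 #13, sensor 2 #12), 4 (sensor 1 #17, sensor 2 #13), 6 (sensor 1 #18, sensor 2 #14) gives a common subsequence of length 9, and the DP table's final entry dp[18][14] is also 9, so no common subsequence is longer.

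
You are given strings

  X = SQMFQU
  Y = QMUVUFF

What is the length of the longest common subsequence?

One common subsequence of length 3: Q at X[2]=Y[1]; then M at X[3]=Y[2]; then F at X[4]=Y[7]. dp[6][7] = 3 confirms this is the maximum.

3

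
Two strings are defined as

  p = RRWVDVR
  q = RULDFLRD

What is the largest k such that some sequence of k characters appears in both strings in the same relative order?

3

Let dp[i][j] be the LCS length of the first i characters of p and the first j characters of q. dp[i][j] = dp[i-1][j-1]+1 when the i-th and j-th characters match, else max(dp[i-1][j], dp[i][j-1]).
    ·  R  U  L  D  F  L  R  D
 ·  0  0  0  0  0  0  0  0  0
 R  0  1  1  1  1  1  1  1  1
 R  0  1  1  1  1  1  1  2  2
 W  0  1  1  1  1  1  1  2  2
 V  0  1  1  1  1  1  1  2  2
 D  0  1  1  1  2  2  2  2  3
 V  0  1  1  1  2  2  2  2  3
 R  0  1  1  1  2  2  2  3  3
dp[7][8] = 3. One LCS (by backtracking along matches): RRD.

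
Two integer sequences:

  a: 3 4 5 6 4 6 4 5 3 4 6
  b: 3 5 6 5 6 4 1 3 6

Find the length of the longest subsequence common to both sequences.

Pick 3 [1,1]; then 5 [3,2]; then 6 [4,3]; then 6 [6,5]; then 4 [7,6]; then 3 [9,8]; then 6 [11,9]; all 7 values appear in both, in order, and the DP table's final entry dp[11][9] is also 7, so no common subsequence is longer.

7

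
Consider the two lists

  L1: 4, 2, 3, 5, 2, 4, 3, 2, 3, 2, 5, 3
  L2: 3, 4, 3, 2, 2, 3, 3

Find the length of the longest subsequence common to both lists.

Pick 4 (L1 #1, L2 #2), 3 (L1 #3, L2 #3), 2 (L1 #5, L2 #4), 2 (L1 #8, L2 #5), 3 (L1 #9, L2 #6), 3 (L1 #12, L2 #7); all 6 values appear in both, in order, and the DP table's final entry dp[12][7] is also 6, so no common subsequence is longer.

6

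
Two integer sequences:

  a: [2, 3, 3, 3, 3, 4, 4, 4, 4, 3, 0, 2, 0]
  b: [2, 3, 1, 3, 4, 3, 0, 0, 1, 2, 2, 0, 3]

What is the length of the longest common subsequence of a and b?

8

One common subsequence of length 8: 2 at a[1]=b[1], 3 at a[2]=b[2], 3 at a[5]=b[4], 4 at a[9]=b[5], 3 at a[10]=b[6], 0 at a[11]=b[8], 2 at a[12]=b[11], 0 at a[13]=b[12]. dp[13][13] = 8 confirms this is the maximum.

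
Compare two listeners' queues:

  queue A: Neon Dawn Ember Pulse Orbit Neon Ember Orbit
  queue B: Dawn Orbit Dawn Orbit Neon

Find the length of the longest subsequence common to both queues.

3

Taking Dawn (queue A #2, queue B #3), Orbit (queue A #5, queue B #4), Neon (queue A #6, queue B #5) gives a common subsequence of length 3, and the DP table's final entry dp[8][5] is also 3, so no common subsequence is longer.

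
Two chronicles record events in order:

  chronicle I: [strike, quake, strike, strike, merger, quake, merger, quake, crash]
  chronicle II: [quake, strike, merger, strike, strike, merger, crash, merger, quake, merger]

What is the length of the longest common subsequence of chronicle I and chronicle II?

6

Match strike [1,2], strike [3,4], strike [4,5], merger [5,8], quake [6,9], merger [7,10] — 6 events in the same relative order in both. dp[9][10] = 6 confirms this is the maximum.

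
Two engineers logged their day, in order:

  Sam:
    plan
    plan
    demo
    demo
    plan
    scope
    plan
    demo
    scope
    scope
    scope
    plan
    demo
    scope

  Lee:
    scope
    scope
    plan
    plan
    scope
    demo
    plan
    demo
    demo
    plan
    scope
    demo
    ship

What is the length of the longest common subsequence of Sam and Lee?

7

One common subsequence of length 7: plan at Sam[1]=Lee[4], then plan at Sam[2]=Lee[7], then demo at Sam[3]=Lee[8], then demo at Sam[4]=Lee[9], then plan at Sam[5]=Lee[10], then scope at Sam[6]=Lee[11], then demo at Sam[8]=Lee[12]. dp[14][13] = 7 confirms this is the maximum.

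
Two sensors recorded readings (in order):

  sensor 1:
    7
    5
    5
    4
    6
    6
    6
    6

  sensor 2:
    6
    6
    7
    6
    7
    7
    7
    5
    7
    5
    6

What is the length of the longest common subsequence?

4

Taking 7 [1,7], 5 [2,8], 5 [3,10], 6 [8,11] gives a common subsequence of length 4. The LCS DP gives dp[8][11] = 4, so this is optimal.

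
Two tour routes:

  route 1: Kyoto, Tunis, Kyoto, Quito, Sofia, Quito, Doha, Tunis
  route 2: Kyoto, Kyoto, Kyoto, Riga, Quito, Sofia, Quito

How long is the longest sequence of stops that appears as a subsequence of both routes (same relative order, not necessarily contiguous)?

One common subsequence of length 5: Kyoto at route 1[1]=route 2[2], Kyoto at route 1[3]=route 2[3], Quito at route 1[4]=route 2[5], Sofia at route 1[5]=route 2[6], Quito at route 1[6]=route 2[7], and the DP table's final entry dp[8][7] is also 5, so no common subsequence is longer.

5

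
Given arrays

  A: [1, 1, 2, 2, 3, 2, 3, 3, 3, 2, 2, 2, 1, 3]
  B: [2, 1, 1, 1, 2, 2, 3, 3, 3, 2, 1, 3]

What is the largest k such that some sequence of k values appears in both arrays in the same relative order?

10

One common subsequence of length 10: 1 (A #1, B #3), then 1 (A #2, B #4), then 2 (A #4, B #5), then 2 (A #6, B #6), then 3 (A #7, B #7), then 3 (A #8, B #8), then 3 (A #9, B #9), then 2 (A #12, B #10), then 1 (A #13, B #11), then 3 (A #14, B #12). Since dp[14][12] = 10, nothing longer is possible.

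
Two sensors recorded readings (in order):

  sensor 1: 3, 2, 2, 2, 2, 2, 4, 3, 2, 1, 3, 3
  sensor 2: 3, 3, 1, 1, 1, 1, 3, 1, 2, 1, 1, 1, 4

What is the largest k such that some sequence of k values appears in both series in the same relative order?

Pick 3 at sensor 1[1]=sensor 2[2], 3 at sensor 1[8]=sensor 2[7], 2 at sensor 1[9]=sensor 2[9], 1 at sensor 1[10]=sensor 2[12]; all 4 values appear in both, in order, and the DP table's final entry dp[12][13] is also 4, so no common subsequence is longer.

4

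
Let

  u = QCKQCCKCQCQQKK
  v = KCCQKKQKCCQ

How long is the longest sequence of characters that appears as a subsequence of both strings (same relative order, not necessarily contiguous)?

7

Taking Q [1,4]; then K [3,6]; then Q [4,7]; then K [7,8]; then C [8,9]; then C [10,10]; then Q [12,11] gives a common subsequence of length 7. dp[14][11] = 7 confirms this is the maximum.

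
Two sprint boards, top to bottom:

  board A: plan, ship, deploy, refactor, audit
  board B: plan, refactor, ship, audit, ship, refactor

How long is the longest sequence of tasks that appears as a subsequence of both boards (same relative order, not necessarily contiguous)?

One common subsequence of length 3: plan (board A #1, board B #1), ship (board A #2, board B #5), refactor (board A #4, board B #6). The LCS DP gives dp[5][6] = 3, so this is optimal.

3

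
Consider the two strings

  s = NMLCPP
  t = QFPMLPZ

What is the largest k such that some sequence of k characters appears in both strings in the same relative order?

Let dp[i][j] be the LCS length of the first i characters of s and the first j characters of t. dp[i][j] = dp[i-1][j-1]+1 when the i-th and j-th characters match, else max(dp[i-1][j], dp[i][j-1]).
    ·  Q  F  P  M  L  P  Z
 ·  0  0  0  0  0  0  0  0
 N  0  0  0  0  0  0  0  0
 M  0  0  0  0  1  1  1  1
 L  0  0  0  0  1  2  2  2
 C  0  0  0  0  1  2  2  2
 P  0  0  0  1  1  2  3  3
 P  0  0  0  1  1  2  3  3
dp[6][7] = 3. One LCS (by backtracking along matches): MLP.

3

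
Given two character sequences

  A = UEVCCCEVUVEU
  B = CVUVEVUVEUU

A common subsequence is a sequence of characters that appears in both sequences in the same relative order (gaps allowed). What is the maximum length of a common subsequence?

8

Let dp[i][j] be the LCS length of the first i characters of A and the first j characters of B. dp[i][j] = dp[i-1][j-1]+1 when the i-th and j-th characters match, else max(dp[i-1][j], dp[i][j-1]).
    ·  C  V  U  V  E  V  U  V  E  U  U
 ·  0  0  0  0  0  0  0  0  0  0  0  0
 U  0  0  0  1  1  1  1  1  1  1  1  1
 E  0  0  0  1  1  2  2  2  2  2  2  2
 V  0  0  1  1  2  2  3  3  3  3  3  3
 C  0  1  1  1  2  2  3  3  3  3  3  3
 C  0  1  1  1  2  2  3  3  3  3  3  3
 C  0  1  1  1  2  2  3  3  3  3  3  3
 E  0  1  1  1  2  3  3  3  3  4  4  4
 V  0  1  2  2  2  3  4  4  4  4  4  4
 U  0  1  2  3  3  3  4  5  5  5  5  5
 V  0  1  2  3  4  4  4  5  6  6  6  6
 E  0  1  2  3  4  5  5  5  6  7  7  7
 U  0  1  2  3  4  5  5  6  6  7  8  8
dp[12][11] = 8. One LCS (by backtracking along matches): UVEVUVEU.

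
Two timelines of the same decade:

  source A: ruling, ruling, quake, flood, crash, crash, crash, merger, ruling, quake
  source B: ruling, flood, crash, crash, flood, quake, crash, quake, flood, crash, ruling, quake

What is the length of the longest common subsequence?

Pick ruling (source A #2, source B #1), then flood (source A #4, source B #2), then crash (source A #5, source B #4), then crash (source A #6, source B #7), then crash (source A #7, source B #10), then ruling (source A #9, source B #11), then quake (source A #10, source B #12); all 7 events appear in both, in order, and the DP table's final entry dp[10][12] is also 7, so no common subsequence is longer.

7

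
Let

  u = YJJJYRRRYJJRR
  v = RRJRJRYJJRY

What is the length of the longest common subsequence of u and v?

7

Let dp[i][j] be the LCS length of the first i characters of u and the first j characters of v. dp[i][j] = dp[i-1][j-1]+1 when the i-th and j-th characters match, else max(dp[i-1][j], dp[i][j-1]).
    ·  R  R  J  R  J  R  Y  J  J  R  Y
 ·  0  0  0  0  0  0  0  0  0  0  0  0
 Y  0  0  0  0  0  0  0  1  1  1  1  1
 J  0  0  0  1  1  1  1  1  2  2  2  2
 J  0  0  0  1  1  2  2  2  2  3  3  3
 J  0  0  0  1  1  2  2  2  3  3  3  3
 Y  0  0  0  1  1  2  2  3  3  3  3  4
 R  0  1  1  1  2  2  3  3  3  3  4  4
 R  0  1  2  2  2  2  3  3  3  3  4  4
 R  0  1  2  2  3  3  3  3  3  3  4  4
 Y  0  1  2  2  3  3  3  4  4  4  4  5
 J  0  1  2  3  3  4  4  4  5  5  5  5
 J  0  1  2  3  3  4  4  4  5  6  6  6
 R  0  1  2  3  4  4  5  5  5  6  7  7
 R  0  1  2  3  4  4  5  5  5  6  7  7
dp[13][11] = 7. One LCS (by backtracking along matches): JJRYJJR.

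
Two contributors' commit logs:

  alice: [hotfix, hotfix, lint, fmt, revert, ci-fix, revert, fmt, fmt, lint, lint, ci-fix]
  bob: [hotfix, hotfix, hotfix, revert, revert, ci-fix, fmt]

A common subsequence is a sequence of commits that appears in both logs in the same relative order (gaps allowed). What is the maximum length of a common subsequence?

Pick hotfix (alice #1, bob #2), then hotfix (alice #2, bob #3), then revert (alice #5, bob #5), then ci-fix (alice #6, bob #6), then fmt (alice #9, bob #7); all 5 commits appear in both, in order. dp[12][7] = 5 confirms this is the maximum.

5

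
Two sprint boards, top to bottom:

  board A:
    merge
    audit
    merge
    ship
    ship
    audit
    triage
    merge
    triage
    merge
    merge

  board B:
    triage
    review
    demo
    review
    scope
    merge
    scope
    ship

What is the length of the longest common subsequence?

One common subsequence of length 2: merge at board A[1]=board B[6]; then ship at board A[5]=board B[8]. Since dp[11][8] = 2, nothing longer is possible.

2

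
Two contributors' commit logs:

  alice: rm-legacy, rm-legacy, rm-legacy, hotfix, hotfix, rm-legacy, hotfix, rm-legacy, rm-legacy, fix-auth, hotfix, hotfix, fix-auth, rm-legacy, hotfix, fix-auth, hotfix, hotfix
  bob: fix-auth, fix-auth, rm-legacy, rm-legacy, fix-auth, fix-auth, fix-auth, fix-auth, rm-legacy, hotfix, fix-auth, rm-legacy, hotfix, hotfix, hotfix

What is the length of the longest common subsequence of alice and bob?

9

Match rm-legacy [1,3], rm-legacy [2,4], rm-legacy [9,9], hotfix [12,10], fix-auth [13,11], rm-legacy [14,12], hotfix [15,13], hotfix [17,14], hotfix [18,15] — 9 commits in the same relative order in both. Since dp[18][15] = 9, nothing longer is possible.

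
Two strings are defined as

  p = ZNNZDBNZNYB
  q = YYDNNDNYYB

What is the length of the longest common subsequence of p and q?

6

Pick N [2,4], N [3,5], D [5,6], N [7,7], Y [10,9], B [11,10]; all 6 characters appear in both, in order. The LCS DP gives dp[11][10] = 6, so this is optimal.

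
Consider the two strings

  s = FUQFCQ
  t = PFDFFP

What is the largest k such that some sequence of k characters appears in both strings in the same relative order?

2

Let dp[i][j] be the LCS length of the first i characters of s and the first j characters of t. dp[i][j] = dp[i-1][j-1]+1 when the i-th and j-th characters match, else max(dp[i-1][j], dp[i][j-1]).
    ·  P  F  D  F  F  P
 ·  0  0  0  0  0  0  0
 F  0  0  1  1  1  1  1
 U  0  0  1  1  1  1  1
 Q  0  0  1  1  1  1  1
 F  0  0  1  1  2  2  2
 C  0  0  1  1  2  2  2
 Q  0  0  1  1  2  2  2
dp[6][6] = 2. One LCS (by backtracking along matches): FF.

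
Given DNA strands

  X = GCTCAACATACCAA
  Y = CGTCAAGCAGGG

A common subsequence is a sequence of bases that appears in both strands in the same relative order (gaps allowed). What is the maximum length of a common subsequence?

7

Taking G (X #1, Y #2), T (X #3, Y #3), C (X #4, Y #4), A (X #5, Y #5), A (X #6, Y #6), C (X #7, Y #8), A (X #8, Y #9) gives a common subsequence of length 7. Since dp[14][12] = 7, nothing longer is possible.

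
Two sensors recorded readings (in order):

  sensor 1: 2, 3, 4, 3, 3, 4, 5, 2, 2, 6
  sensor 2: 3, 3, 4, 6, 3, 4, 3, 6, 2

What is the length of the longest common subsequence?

Let dp[i][j] be the LCS length of the first i values of sensor 1 and the first j values of sensor 2. dp[i][j] = dp[i-1][j-1]+1 when the i-th and j-th values match, else max(dp[i-1][j], dp[i][j-1]).
    ·  3  3  4  6  3  4  3  6  2
 ·  0  0  0  0  0  0  0  0  0  0
 2  0  0  0  0  0  0  0  0  0  1
 3  0  1  1  1  1  1  1  1  1  1
 4  0  1  1  2  2  2  2  2  2  2
 3  0  1  2  2  2  3  3  3  3  3
 3  0  1  2  2  2  3  3  4  4  4
 4  0  1  2  3  3  3  4  4  4  4
 5  0  1  2  3  3  3  4  4  4  4
 2  0  1  2  3  3  3  4  4  4  5
 2  0  1  2  3  3  3  4  4  4  5
 6  0  1  2  3  4  4  4  4  5  5
dp[10][9] = 5. One LCS (by backtracking along matches): 3, 4, 3, 3, 2.

5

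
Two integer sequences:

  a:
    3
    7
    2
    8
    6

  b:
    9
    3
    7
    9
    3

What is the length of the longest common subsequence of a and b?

2

Let dp[i][j] be the LCS length of the first i values of a and the first j values of b. dp[i][j] = dp[i-1][j-1]+1 when the i-th and j-th values match, else max(dp[i-1][j], dp[i][j-1]).
    ·  9  3  7  9  3
 ·  0  0  0  0  0  0
 3  0  0  1  1  1  1
 7  0  0  1  2  2  2
 2  0  0  1  2  2  2
 8  0  0  1  2  2  2
 6  0  0  1  2  2  2
dp[5][5] = 2. One LCS (by backtracking along matches): 3, 7.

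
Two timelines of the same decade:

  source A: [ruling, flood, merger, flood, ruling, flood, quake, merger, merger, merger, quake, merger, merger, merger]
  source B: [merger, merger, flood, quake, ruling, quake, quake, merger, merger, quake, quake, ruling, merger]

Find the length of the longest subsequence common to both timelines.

Pick merger [3,2], flood [4,3], ruling [5,5], quake [7,7], merger [8,8], merger [9,9], quake [11,11], merger [14,13]; all 8 events appear in both, in order. dp[14][13] = 8 confirms this is the maximum.

8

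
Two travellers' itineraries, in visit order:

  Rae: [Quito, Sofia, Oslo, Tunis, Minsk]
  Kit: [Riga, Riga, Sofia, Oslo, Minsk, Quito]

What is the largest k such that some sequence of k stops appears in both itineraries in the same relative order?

Pick Sofia (Rae #2, Kit #3); then Oslo (Rae #3, Kit #4); then Minsk (Rae #5, Kit #5); all 3 stops appear in both, in order. Since dp[5][6] = 3, nothing longer is possible.

3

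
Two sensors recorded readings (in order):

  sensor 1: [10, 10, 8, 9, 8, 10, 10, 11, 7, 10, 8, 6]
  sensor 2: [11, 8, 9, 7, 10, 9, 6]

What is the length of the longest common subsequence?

5

Match 8 (sensor 1 #3, sensor 2 #2); then 9 (sensor 1 #4, sensor 2 #3); then 7 (sensor 1 #9, sensor 2 #4); then 10 (sensor 1 #10, sensor 2 #5); then 6 (sensor 1 #12, sensor 2 #7) — 5 values in the same relative order in both, and the DP table's final entry dp[12][7] is also 5, so no common subsequence is longer.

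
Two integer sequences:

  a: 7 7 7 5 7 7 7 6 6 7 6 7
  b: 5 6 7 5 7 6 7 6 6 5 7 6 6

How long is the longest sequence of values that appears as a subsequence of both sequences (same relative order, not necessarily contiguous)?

8

Taking 7 at a[3]=b[3] → 5 at a[4]=b[4] → 7 at a[5]=b[5] → 7 at a[7]=b[7] → 6 at a[8]=b[8] → 6 at a[9]=b[9] → 7 at a[10]=b[11] → 6 at a[11]=b[13] gives a common subsequence of length 8. The LCS DP gives dp[12][13] = 8, so this is optimal.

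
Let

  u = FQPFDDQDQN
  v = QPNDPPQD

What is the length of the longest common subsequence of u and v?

5

Taking Q at u[2]=v[1], then P at u[3]=v[2], then D at u[5]=v[4], then Q at u[7]=v[7], then D at u[8]=v[8] gives a common subsequence of length 5. Since dp[10][8] = 5, nothing longer is possible.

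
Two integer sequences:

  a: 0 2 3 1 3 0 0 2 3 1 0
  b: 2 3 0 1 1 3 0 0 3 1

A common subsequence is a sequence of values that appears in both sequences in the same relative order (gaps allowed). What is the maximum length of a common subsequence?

8

Let dp[i][j] be the LCS length of the first i values of a and the first j values of b. dp[i][j] = dp[i-1][j-1]+1 when the i-th and j-th values match, else max(dp[i-1][j], dp[i][j-1]).
    ·  2  3  0  1  1  3  0  0  3  1
 ·  0  0  0  0  0  0  0  0  0  0  0
 0  0  0  0  1  1  1  1  1  1  1  1
 2  0  1  1  1  1  1  1  1  1  1  1
 3  0  1  2  2  2  2  2  2  2  2  2
 1  0  1  2  2  3  3  3  3  3  3  3
 3  0  1  2  2  3  3  4  4  4  4  4
 0  0  1  2  3  3  3  4  5  5  5  5
 0  0  1  2  3  3  3  4  5  6  6  6
 2  0  1  2  3  3  3  4  5  6  6  6
 3  0  1  2  3  3  3  4  5  6  7  7
 1  0  1  2  3  4  4  4  5  6  7  8
 0  0  1  2  3  4  4  4  5  6  7  8
dp[11][10] = 8. One LCS (by backtracking along matches): 2, 3, 1, 3, 0, 0, 3, 1.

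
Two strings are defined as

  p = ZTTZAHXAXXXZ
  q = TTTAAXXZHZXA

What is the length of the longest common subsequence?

Match T (p #2, q #2); then T (p #3, q #3); then A (p #5, q #4); then A (p #8, q #5); then X (p #9, q #6); then X (p #10, q #7); then X (p #11, q #11) — 7 characters in the same relative order in both. dp[12][12] = 7 confirms this is the maximum.

7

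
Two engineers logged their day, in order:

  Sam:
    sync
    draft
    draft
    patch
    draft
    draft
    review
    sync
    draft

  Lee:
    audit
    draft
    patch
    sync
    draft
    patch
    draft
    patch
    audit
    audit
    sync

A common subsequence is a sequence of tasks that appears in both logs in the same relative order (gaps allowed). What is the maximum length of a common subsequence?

Match sync [1,4], then draft [2,5], then draft [3,7], then patch [4,8], then sync [8,11] — 5 tasks in the same relative order in both, and the DP table's final entry dp[9][11] is also 5, so no common subsequence is longer.

5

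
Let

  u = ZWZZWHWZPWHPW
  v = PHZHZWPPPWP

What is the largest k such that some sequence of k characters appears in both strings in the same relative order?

Pick Z (u #1, v #3) → Z (u #4, v #5) → W (u #5, v #6) → P (u #9, v #9) → W (u #10, v #10) → P (u #12, v #11); all 6 characters appear in both, in order. The LCS DP gives dp[13][11] = 6, so this is optimal.

6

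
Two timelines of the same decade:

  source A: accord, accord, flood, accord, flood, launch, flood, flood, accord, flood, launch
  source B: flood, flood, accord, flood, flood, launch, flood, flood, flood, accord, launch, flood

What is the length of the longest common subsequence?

8

Pick accord (source A #2, source B #3); then flood (source A #3, source B #4); then flood (source A #5, source B #5); then launch (source A #6, source B #6); then flood (source A #7, source B #8); then flood (source A #8, source B #9); then accord (source A #9, source B #10); then flood (source A #10, source B #12); all 8 events appear in both, in order, and the DP table's final entry dp[11][12] is also 8, so no common subsequence is longer.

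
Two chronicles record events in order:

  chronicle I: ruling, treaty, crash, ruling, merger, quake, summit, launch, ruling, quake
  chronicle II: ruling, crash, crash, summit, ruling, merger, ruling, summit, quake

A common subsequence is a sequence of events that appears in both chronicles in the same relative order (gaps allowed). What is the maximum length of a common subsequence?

6

One common subsequence of length 6: ruling (chronicle I #1, chronicle II #1) → crash (chronicle I #3, chronicle II #3) → ruling (chronicle I #4, chronicle II #5) → merger (chronicle I #5, chronicle II #6) → summit (chronicle I #7, chronicle II #8) → quake (chronicle I #10, chronicle II #9). dp[10][9] = 6 confirms this is the maximum.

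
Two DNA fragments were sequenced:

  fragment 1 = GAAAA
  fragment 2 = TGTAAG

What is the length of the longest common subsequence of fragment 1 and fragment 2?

Let dp[i][j] be the LCS length of the first i bases of fragment 1 and the first j bases of fragment 2. dp[i][j] = dp[i-1][j-1]+1 when the i-th and j-th bases match, else max(dp[i-1][j], dp[i][j-1]).
    ·  T  G  T  A  A  G
 ·  0  0  0  0  0  0  0
 G  0  0  1  1  1  1  1
 A  0  0  1  1  2  2  2
 A  0  0  1  1  2  3  3
 A  0  0  1  1  2  3  3
 A  0  0  1  1  2  3  3
dp[5][6] = 3. One LCS (by backtracking along matches): GAA.

3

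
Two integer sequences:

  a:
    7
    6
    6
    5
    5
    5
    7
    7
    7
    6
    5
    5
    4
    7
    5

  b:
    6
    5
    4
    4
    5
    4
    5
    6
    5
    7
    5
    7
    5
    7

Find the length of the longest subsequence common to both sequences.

9

Taking 6 at a[3]=b[1], then 5 at a[4]=b[2], then 5 at a[5]=b[5], then 5 at a[6]=b[7], then 6 at a[10]=b[8], then 5 at a[11]=b[9], then 5 at a[12]=b[11], then 7 at a[14]=b[12], then 5 at a[15]=b[13] gives a common subsequence of length 9. Since dp[15][14] = 9, nothing longer is possible.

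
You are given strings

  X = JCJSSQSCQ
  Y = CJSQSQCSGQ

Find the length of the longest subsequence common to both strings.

Let dp[i][j] be the LCS length of the first i characters of X and the first j characters of Y. dp[i][j] = dp[i-1][j-1]+1 when the i-th and j-th characters match, else max(dp[i-1][j], dp[i][j-1]).
    ·  C  J  S  Q  S  Q  C  S  G  Q
 ·  0  0  0  0  0  0  0  0  0  0  0
 J  0  0  1  1  1  1  1  1  1  1  1
 C  0  1  1  1  1  1  1  2  2  2  2
 J  0  1  2  2  2  2  2  2  2  2  2
 S  0  1  2  3  3  3  3  3  3  3  3
 S  0  1  2  3  3  4  4  4  4  4  4
 Q  0  1  2  3  4  4  5  5  5  5  5
 S  0  1  2  3  4  5  5  5  6  6  6
 C  0  1  2  3  4  5  5  6  6  6  6
 Q  0  1  2  3  4  5  6  6  6  6  7
dp[9][10] = 7. One LCS (by backtracking along matches): CJSSQSQ.

7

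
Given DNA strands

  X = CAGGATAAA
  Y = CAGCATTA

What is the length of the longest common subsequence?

Taking C (X #1, Y #1), A (X #2, Y #2), G (X #3, Y #3), A (X #5, Y #5), T (X #6, Y #7), A (X #9, Y #8) gives a common subsequence of length 6. Since dp[9][8] = 6, nothing longer is possible.

6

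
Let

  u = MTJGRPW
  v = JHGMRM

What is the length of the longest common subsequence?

3

Let dp[i][j] be the LCS length of the first i characters of u and the first j characters of v. dp[i][j] = dp[i-1][j-1]+1 when the i-th and j-th characters match, else max(dp[i-1][j], dp[i][j-1]).
    ·  J  H  G  M  R  M
 ·  0  0  0  0  0  0  0
 M  0  0  0  0  1  1  1
 T  0  0  0  0  1  1  1
 J  0  1  1  1  1  1  1
 G  0  1  1  2  2  2  2
 R  0  1  1  2  2  3  3
 P  0  1  1  2  2  3  3
 W  0  1  1  2  2  3  3
dp[7][6] = 3. One LCS (by backtracking along matches): JGR.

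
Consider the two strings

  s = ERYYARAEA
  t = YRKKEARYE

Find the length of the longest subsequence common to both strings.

Let dp[i][j] be the LCS length of the first i characters of s and the first j characters of t. dp[i][j] = dp[i-1][j-1]+1 when the i-th and j-th characters match, else max(dp[i-1][j], dp[i][j-1]).
    ·  Y  R  K  K  E  A  R  Y  E
 ·  0  0  0  0  0  0  0  0  0  0
 E  0  0  0  0  0  1  1  1  1  1
 R  0  0  1  1  1  1  1  2  2  2
 Y  0  1  1  1  1  1  1  2  3  3
 Y  0  1  1  1  1  1  1  2  3  3
 A  0  1  1  1  1  1  2  2  3  3
 R  0  1  2  2  2  2  2  3  3  3
 A  0  1  2  2  2  2  3  3  3  3
 E  0  1  2  2  2  3  3  3  3  4
 A  0  1  2  2  2  3  4  4  4  4
dp[9][9] = 4. One LCS (by backtracking along matches): ERYE.

4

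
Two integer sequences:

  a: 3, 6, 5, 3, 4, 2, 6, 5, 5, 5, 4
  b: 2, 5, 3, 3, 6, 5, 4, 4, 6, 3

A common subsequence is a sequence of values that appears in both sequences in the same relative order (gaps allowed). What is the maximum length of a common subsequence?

5

Pick 3 (a #1, b #4), 6 (a #2, b #5), 5 (a #3, b #6), 4 (a #5, b #8), 6 (a #7, b #9); all 5 values appear in both, in order. Since dp[11][10] = 5, nothing longer is possible.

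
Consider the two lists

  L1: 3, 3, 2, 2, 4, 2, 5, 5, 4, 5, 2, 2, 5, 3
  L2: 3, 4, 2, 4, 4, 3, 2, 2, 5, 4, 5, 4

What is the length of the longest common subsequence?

7

Match 3 (L1 #1, L2 #1) → 3 (L1 #2, L2 #6) → 2 (L1 #3, L2 #7) → 2 (L1 #4, L2 #8) → 4 (L1 #5, L2 #10) → 5 (L1 #8, L2 #11) → 4 (L1 #9, L2 #12) — 7 values in the same relative order in both, and the DP table's final entry dp[14][12] is also 7, so no common subsequence is longer.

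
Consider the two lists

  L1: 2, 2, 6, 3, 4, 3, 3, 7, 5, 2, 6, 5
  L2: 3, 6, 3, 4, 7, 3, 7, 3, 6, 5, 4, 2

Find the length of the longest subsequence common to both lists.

7

Match 6 (L1 #3, L2 #2), 3 (L1 #4, L2 #3), 4 (L1 #5, L2 #4), 3 (L1 #6, L2 #6), 3 (L1 #7, L2 #8), 5 (L1 #9, L2 #10), 2 (L1 #10, L2 #12) — 7 values in the same relative order in both, and the DP table's final entry dp[12][12] is also 7, so no common subsequence is longer.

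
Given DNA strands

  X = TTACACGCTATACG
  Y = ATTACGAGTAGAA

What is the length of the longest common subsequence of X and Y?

9

Taking T (X #1, Y #2), then T (X #2, Y #3), then A (X #3, Y #4), then C (X #4, Y #5), then A (X #5, Y #7), then G (X #7, Y #8), then T (X #9, Y #9), then A (X #10, Y #12), then A (X #12, Y #13) gives a common subsequence of length 9. dp[14][13] = 9 confirms this is the maximum.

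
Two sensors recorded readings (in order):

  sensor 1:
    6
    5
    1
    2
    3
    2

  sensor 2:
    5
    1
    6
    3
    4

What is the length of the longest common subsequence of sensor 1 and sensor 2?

3

Pick 5 at sensor 1[2]=sensor 2[1], then 1 at sensor 1[3]=sensor 2[2], then 3 at sensor 1[5]=sensor 2[4]; all 3 values appear in both, in order. Since dp[6][5] = 3, nothing longer is possible.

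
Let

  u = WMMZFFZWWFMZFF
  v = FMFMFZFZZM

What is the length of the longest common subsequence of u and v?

Let dp[i][j] be the LCS length of the first i characters of u and the first j characters of v. dp[i][j] = dp[i-1][j-1]+1 when the i-th and j-th characters match, else max(dp[i-1][j], dp[i][j-1]).
    ·  F  M  F  M  F  Z  F  Z  Z  M
 ·  0  0  0  0  0  0  0  0  0  0  0
 W  0  0  0  0  0  0  0  0  0  0  0
 M  0  0  1  1  1  1  1  1  1  1  1
 M  0  0  1  1  2  2  2  2  2  2  2
 Z  0  0  1  1  2  2  3  3  3  3  3
 F  0  1  1  2  2  3  3  4  4  4  4
 F  0  1  1  2  2  3  3  4  4  4  4
 Z  0  1  1  2  2  3  4  4  5  5  5
 W  0  1  1  2  2  3  4  4  5  5  5
 W  0  1  1  2  2  3  4  4  5  5  5
 F  0  1  1  2  2  3  4  5  5  5  5
 M  0  1  2  2  3  3  4  5  5  5  6
 Z  0  1  2  2  3  3  4  5  6  6  6
 F  0  1  2  3  3  4  4  5  6  6  6
 F  0  1  2  3  3  4  4  5  6  6  6
dp[14][10] = 6. One LCS (by backtracking along matches): MMZFZM.

6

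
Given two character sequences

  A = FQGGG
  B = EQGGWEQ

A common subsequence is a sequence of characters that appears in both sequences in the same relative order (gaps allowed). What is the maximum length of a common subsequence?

3

Let dp[i][j] be the LCS length of the first i characters of A and the first j characters of B. dp[i][j] = dp[i-1][j-1]+1 when the i-th and j-th characters match, else max(dp[i-1][j], dp[i][j-1]).
    ·  E  Q  G  G  W  E  Q
 ·  0  0  0  0  0  0  0  0
 F  0  0  0  0  0  0  0  0
 Q  0  0  1  1  1  1  1  1
 G  0  0  1  2  2  2  2  2
 G  0  0  1  2  3  3  3  3
 G  0  0  1  2  3  3  3  3
dp[5][7] = 3. One LCS (by backtracking along matches): QGG.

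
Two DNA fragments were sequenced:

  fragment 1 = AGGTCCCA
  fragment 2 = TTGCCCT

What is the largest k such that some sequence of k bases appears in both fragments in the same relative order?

4

Let dp[i][j] be the LCS length of the first i bases of fragment 1 and the first j bases of fragment 2. dp[i][j] = dp[i-1][j-1]+1 when the i-th and j-th bases match, else max(dp[i-1][j], dp[i][j-1]).
    ·  T  T  G  C  C  C  T
 ·  0  0  0  0  0  0  0  0
 A  0  0  0  0  0  0  0  0
 G  0  0  0  1  1  1  1  1
 G  0  0  0  1  1  1  1  1
 T  0  1  1  1  1  1  1  2
 C  0  1  1  1  2  2  2  2
 C  0  1  1  1  2  3  3  3
 C  0  1  1  1  2  3  4  4
 A  0  1  1  1  2  3  4  4
dp[8][7] = 4. One LCS (by backtracking along matches): GCCC.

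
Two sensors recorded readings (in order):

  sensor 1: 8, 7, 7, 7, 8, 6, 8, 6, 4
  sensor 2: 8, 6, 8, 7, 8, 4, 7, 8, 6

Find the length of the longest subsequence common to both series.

5

Let dp[i][j] be the LCS length of the first i values of sensor 1 and the first j values of sensor 2. dp[i][j] = dp[i-1][j-1]+1 when the i-th and j-th values match, else max(dp[i-1][j], dp[i][j-1]).
    ·  8  6  8  7  8  4  7  8  6
 ·  0  0  0  0  0  0  0  0  0  0
 8  0  1  1  1  1  1  1  1  1  1
 7  0  1  1  1  2  2  2  2  2  2
 7  0  1  1  1  2  2  2  3  3  3
 7  0  1  1  1  2  2  2  3  3  3
 8  0  1  1  2  2  3  3  3  4  4
 6  0  1  2  2  2  3  3  3  4  5
 8  0  1  2  3  3  3  3  3  4  5
 6  0  1  2  3  3  3  3  3  4  5
 4  0  1  2  3  3  3  4  4  4  5
dp[9][9] = 5. One LCS (by backtracking along matches): 8, 7, 7, 8, 6.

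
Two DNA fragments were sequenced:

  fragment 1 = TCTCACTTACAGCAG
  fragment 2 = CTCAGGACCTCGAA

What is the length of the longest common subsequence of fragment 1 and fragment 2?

9

Pick C [2,1]; then T [3,2]; then C [4,3]; then A [5,7]; then C [6,9]; then T [8,10]; then C [10,11]; then A [11,13]; then A [14,14]; all 9 bases appear in both, in order. Since dp[15][14] = 9, nothing longer is possible.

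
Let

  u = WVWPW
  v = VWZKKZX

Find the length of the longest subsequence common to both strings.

2

Taking V (u #2, v #1), W (u #3, v #2) gives a common subsequence of length 2, and the DP table's final entry dp[5][7] is also 2, so no common subsequence is longer.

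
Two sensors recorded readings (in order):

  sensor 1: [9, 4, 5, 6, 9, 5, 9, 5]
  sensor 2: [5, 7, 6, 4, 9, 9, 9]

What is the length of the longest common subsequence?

Let dp[i][j] be the LCS length of the first i values of sensor 1 and the first j values of sensor 2. dp[i][j] = dp[i-1][j-1]+1 when the i-th and j-th values match, else max(dp[i-1][j], dp[i][j-1]).
    ·  5  7  6  4  9  9  9
 ·  0  0  0  0  0  0  0  0
 9  0  0  0  0  0  1  1  1
 4  0  0  0  0  1  1  1  1
 5  0  1  1  1  1  1  1  1
 6  0  1  1  2  2  2  2  2
 9  0  1  1  2  2  3  3  3
 5  0  1  1  2  2  3  3  3
 9  0  1  1  2  2  3  4  4
 5  0  1  1  2  2  3  4  4
dp[8][7] = 4. One LCS (by backtracking along matches): 5, 6, 9, 9.

4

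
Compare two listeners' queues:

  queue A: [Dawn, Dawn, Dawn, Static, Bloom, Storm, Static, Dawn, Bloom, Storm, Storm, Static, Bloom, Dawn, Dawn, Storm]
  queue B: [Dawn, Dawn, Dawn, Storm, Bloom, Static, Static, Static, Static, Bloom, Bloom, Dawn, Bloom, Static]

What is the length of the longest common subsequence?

Taking Dawn at queue A[1]=queue B[1] → Dawn at queue A[2]=queue B[2] → Dawn at queue A[3]=queue B[3] → Static at queue A[4]=queue B[9] → Bloom at queue A[5]=queue B[11] → Dawn at queue A[8]=queue B[12] → Bloom at queue A[9]=queue B[13] → Static at queue A[12]=queue B[14] gives a common subsequence of length 8. The LCS DP gives dp[16][14] = 8, so this is optimal.

8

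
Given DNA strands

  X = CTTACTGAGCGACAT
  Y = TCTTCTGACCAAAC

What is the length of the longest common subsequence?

Match C (X #1, Y #2), T (X #2, Y #3), T (X #3, Y #4), C (X #5, Y #5), T (X #6, Y #6), G (X #7, Y #7), A (X #8, Y #8), C (X #10, Y #10), A (X #12, Y #13), C (X #13, Y #14) — 10 bases in the same relative order in both. dp[15][14] = 10 confirms this is the maximum.

10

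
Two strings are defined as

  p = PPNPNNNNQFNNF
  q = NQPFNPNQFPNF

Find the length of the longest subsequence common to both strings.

Pick P [1,3], then N [3,5], then P [4,6], then N [8,7], then Q [9,8], then F [10,9], then N [12,11], then F [13,12]; all 8 characters appear in both, in order. Since dp[13][12] = 8, nothing longer is possible.

8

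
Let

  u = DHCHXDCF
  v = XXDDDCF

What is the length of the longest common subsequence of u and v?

Pick D at u[1]=v[4]; then D at u[6]=v[5]; then C at u[7]=v[6]; then F at u[8]=v[7]; all 4 characters appear in both, in order. The LCS DP gives dp[8][7] = 4, so this is optimal.

4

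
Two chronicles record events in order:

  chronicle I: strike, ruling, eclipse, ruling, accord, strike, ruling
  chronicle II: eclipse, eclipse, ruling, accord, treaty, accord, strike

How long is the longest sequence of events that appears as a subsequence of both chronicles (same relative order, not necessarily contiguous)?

4

Pick eclipse at chronicle I[3]=chronicle II[2], ruling at chronicle I[4]=chronicle II[3], accord at chronicle I[5]=chronicle II[6], strike at chronicle I[6]=chronicle II[7]; all 4 events appear in both, in order, and the DP table's final entry dp[7][7] is also 4, so no common subsequence is longer.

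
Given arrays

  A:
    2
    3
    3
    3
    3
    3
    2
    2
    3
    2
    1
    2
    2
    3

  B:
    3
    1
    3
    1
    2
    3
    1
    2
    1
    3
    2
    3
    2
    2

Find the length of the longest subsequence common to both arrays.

8

Match 3 at A[2]=B[1] → 3 at A[3]=B[3] → 3 at A[4]=B[6] → 3 at A[6]=B[10] → 2 at A[8]=B[11] → 3 at A[9]=B[12] → 2 at A[12]=B[13] → 2 at A[13]=B[14] — 8 values in the same relative order in both, and the DP table's final entry dp[14][14] is also 8, so no common subsequence is longer.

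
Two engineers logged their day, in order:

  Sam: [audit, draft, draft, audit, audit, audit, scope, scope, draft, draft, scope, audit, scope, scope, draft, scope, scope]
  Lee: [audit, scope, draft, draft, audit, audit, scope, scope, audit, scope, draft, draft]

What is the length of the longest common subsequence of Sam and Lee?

Match audit (Sam #1, Lee #1), then draft (Sam #2, Lee #3), then draft (Sam #3, Lee #4), then audit (Sam #5, Lee #5), then audit (Sam #6, Lee #6), then scope (Sam #8, Lee #7), then scope (Sam #11, Lee #8), then audit (Sam #12, Lee #9), then scope (Sam #13, Lee #10), then draft (Sam #15, Lee #12) — 10 tasks in the same relative order in both. The LCS DP gives dp[17][12] = 10, so this is optimal.

10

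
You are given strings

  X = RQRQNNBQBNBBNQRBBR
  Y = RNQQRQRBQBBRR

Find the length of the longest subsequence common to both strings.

10

Taking R (X #1, Y #1) → Q (X #2, Y #4) → R (X #3, Y #5) → Q (X #4, Y #6) → B (X #7, Y #8) → Q (X #8, Y #9) → B (X #11, Y #10) → B (X #12, Y #11) → R (X #15, Y #12) → R (X #18, Y #13) gives a common subsequence of length 10. The LCS DP gives dp[18][13] = 10, so this is optimal.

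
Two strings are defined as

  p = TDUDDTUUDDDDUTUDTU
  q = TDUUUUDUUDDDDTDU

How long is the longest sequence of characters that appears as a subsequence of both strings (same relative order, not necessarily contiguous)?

Match T (p #1, q #1) → D (p #2, q #2) → U (p #3, q #6) → D (p #5, q #7) → U (p #7, q #8) → U (p #8, q #9) → D (p #9, q #10) → D (p #10, q #11) → D (p #11, q #12) → D (p #12, q #13) → T (p #14, q #14) → D (p #16, q #15) → U (p #18, q #16) — 13 characters in the same relative order in both. The LCS DP gives dp[18][16] = 13, so this is optimal.

13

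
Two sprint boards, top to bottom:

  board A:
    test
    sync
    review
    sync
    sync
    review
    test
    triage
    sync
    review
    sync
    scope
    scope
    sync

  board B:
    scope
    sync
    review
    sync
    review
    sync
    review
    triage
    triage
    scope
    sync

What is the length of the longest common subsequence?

One common subsequence of length 8: sync (board A #2, board B #2); then review (board A #3, board B #3); then sync (board A #4, board B #4); then sync (board A #5, board B #6); then review (board A #6, board B #7); then triage (board A #8, board B #9); then scope (board A #13, board B #10); then sync (board A #14, board B #11). The LCS DP gives dp[14][11] = 8, so this is optimal.

8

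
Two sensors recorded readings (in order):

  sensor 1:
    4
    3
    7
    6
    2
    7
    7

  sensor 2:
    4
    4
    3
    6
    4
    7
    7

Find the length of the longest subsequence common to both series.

5

Taking 4 (sensor 1 #1, sensor 2 #2), then 3 (sensor 1 #2, sensor 2 #3), then 6 (sensor 1 #4, sensor 2 #4), then 7 (sensor 1 #6, sensor 2 #6), then 7 (sensor 1 #7, sensor 2 #7) gives a common subsequence of length 5. The LCS DP gives dp[7][7] = 5, so this is optimal.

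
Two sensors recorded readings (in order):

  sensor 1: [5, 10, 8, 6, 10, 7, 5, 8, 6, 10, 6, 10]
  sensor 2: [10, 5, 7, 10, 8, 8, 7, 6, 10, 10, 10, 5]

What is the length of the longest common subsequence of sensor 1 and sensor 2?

Pick 5 (sensor 1 #1, sensor 2 #2); then 10 (sensor 1 #2, sensor 2 #4); then 8 (sensor 1 #3, sensor 2 #6); then 6 (sensor 1 #4, sensor 2 #8); then 10 (sensor 1 #5, sensor 2 #9); then 10 (sensor 1 #10, sensor 2 #10); then 10 (sensor 1 #12, sensor 2 #11); all 7 values appear in both, in order, and the DP table's final entry dp[12][12] is also 7, so no common subsequence is longer.

7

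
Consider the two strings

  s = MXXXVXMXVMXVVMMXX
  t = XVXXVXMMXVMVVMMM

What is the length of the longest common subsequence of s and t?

13

One common subsequence of length 13: X (s #2, t #1); then X (s #3, t #3); then X (s #4, t #4); then V (s #5, t #5); then X (s #6, t #6); then M (s #7, t #8); then X (s #8, t #9); then V (s #9, t #10); then M (s #10, t #11); then V (s #12, t #12); then V (s #13, t #13); then M (s #14, t #15); then M (s #15, t #16). dp[17][16] = 13 confirms this is the maximum.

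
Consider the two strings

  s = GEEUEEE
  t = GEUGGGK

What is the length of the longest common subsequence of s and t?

3

Let dp[i][j] be the LCS length of the first i characters of s and the first j characters of t. dp[i][j] = dp[i-1][j-1]+1 when the i-th and j-th characters match, else max(dp[i-1][j], dp[i][j-1]).
    ·  G  E  U  G  G  G  K
 ·  0  0  0  0  0  0  0  0
 G  0  1  1  1  1  1  1  1
 E  0  1  2  2  2  2  2  2
 E  0  1  2  2  2  2  2  2
 U  0  1  2  3  3  3  3  3
 E  0  1  2  3  3  3  3  3
 E  0  1  2  3  3  3  3  3
 E  0  1  2  3  3  3  3  3
dp[7][7] = 3. One LCS (by backtracking along matches): GEU.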